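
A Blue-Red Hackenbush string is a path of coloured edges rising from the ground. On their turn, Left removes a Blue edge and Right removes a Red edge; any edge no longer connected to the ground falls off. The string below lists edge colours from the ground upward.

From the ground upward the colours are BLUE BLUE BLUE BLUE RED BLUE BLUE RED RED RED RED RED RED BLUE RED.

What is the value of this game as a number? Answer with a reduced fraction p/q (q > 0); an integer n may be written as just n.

7685/2048

Recurse on prefixes of the 15-edge string BLUE BLUE BLUE BLUE RED BLUE BLUE RED RED RED RED RED RED BLUE RED:
value_1 [B]  L=[0]  R=[]  → 1
value_2 [BB]  L=[0,1]  R=[]  → 2
value_3 [BBB]  L=[0,1,2]  R=[]  → 3
value_4 [BBBB]  L=[0,1,2,3]  R=[]  → 4
value_5 [BBBBR]  L=[0,1,2,3]  R=[4]  → 7/2
value_6 [BBBBRB]  L=[0,1,2,3,7/2]  R=[4]  → 15/4
value_7 [BBBBRBB]  L=[0,1,2,3,7/2,15/4]  R=[4]  → 31/8
value_8 [BBBBRBBR]  L=[0,1,2,3,7/2,15/4]  R=[31/8,4]  → 61/16
value_9 [BBBBRBBRR]  L=[0,1,2,3,7/2,15/4]  R=[61/16,31/8,4]  → 121/32
value_10 [BBBBRBBRRR]  L=[0,1,2,3,7/2,15/4]  R=[121/32,61/16,31/8,4]  → 241/64
value_11 [BBBBRBBRRRR]  L=[0,1,2,3,7/2,15/4]  R=[241/64,121/32,61/16,31/8,4]  → 481/128
value_12 [BBBBRBBRRRRR]  L=[0,1,2,3,7/2,15/4]  R=[481/128,241/64,121/32,61/16,31/8,4]  → 961/256
value_13 [BBBBRBBRRRRRR]  L=[0,1,2,3,7/2,15/4]  R=[961/256,481/128,241/64,121/32,61/16,31/8,4]  → 1921/512
value_14 [BBBBRBBRRRRRRB]  L=[0,1,2,3,7/2,15/4,1921/512]  R=[961/256,481/128,241/64,121/32,61/16,31/8,4]  → 3843/1024
value_15 [BBBBRBBRRRRRRBR]  L=[0,1,2,3,7/2,15/4,1921/512]  R=[3843/1024,961/256,481/128,241/64,121/32,61/16,31/8,4]  → 7685/2048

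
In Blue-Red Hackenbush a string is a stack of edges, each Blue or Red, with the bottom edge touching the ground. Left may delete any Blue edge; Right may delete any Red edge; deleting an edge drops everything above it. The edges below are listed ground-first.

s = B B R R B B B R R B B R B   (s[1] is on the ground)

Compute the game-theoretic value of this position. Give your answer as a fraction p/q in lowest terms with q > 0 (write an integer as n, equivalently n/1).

Build G(s[:k]) for k = 1..13, string s = B B R R B B B R R B B R B.
G(B) = { 0 | ∅ } — 1
G(BB) = { 0, 1 | ∅ } — 2
G(BBR) = { 0, 1 | 2 } — 3/2
G(BBRR) = { 0, 1 | 3/2, 2 } — 5/4
G(BBRRB) = { 0, 1, 5/4 | 3/2, 2 } — 11/8
G(BBRRBB) = { 0, 1, 5/4, 11/8 | 3/2, 2 } — 23/16
G(BBRRBBB) = { 0, 1, 5/4, 11/8, 23/16 | 3/2, 2 } — 47/32
G(BBRRBBBR) = { 0, 1, 5/4, 11/8, 23/16 | 47/32, 3/2, 2 } — 93/64
G(BBRRBBBRR) = { 0, 1, 5/4, 11/8, 23/16 | 93/64, 47/32, 3/2, 2 } — 185/128
G(BBRRBBBRRB) = { 0, 1, 5/4, 11/8, 23/16, 185/128 | 93/64, 47/32, 3/2, 2 } — 371/256
G(BBRRBBBRRBB) = { 0, 1, 5/4, 11/8, 23/16, 185/128, 371/256 | 93/64, 47/32, 3/2, 2 } — 743/512
G(BBRRBBBRRBBR) = { 0, 1, 5/4, 11/8, 23/16, 185/128, 371/256 | 743/512, 93/64, 47/32, 3/2, 2 } — 1485/1024
G(BBRRBBBRRBBRB) = { 0, 1, 5/4, 11/8, 23/16, 185/128, 371/256, 1485/1024 | 743/512, 93/64, 47/32, 3/2, 2 } — 2971/2048

2971/2048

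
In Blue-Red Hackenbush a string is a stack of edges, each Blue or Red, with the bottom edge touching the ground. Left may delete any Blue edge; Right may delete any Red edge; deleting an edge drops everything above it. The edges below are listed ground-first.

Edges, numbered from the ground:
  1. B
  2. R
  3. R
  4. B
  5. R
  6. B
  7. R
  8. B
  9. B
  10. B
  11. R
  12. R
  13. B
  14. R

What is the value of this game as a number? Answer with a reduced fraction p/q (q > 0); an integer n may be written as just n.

edge 1 of 14 (B): { 0 | — } => 1
edge 2 of 14 (R): { 0 | 1 } => 1/2
edge 3 of 14 (R): { 0 | 1/2,1 } => 1/4
edge 4 of 14 (B): { 0,1/4 | 1/2,1 } => 3/8
edge 5 of 14 (R): { 0,1/4 | 3/8,1/2,1 } => 5/16
edge 6 of 14 (B): { 0,1/4,5/16 | 3/8,1/2,1 } => 11/32
edge 7 of 14 (R): { 0,1/4,5/16 | 11/32,3/8,1/2,1 } => 21/64
edge 8 of 14 (B): { 0,1/4,5/16,21/64 | 11/32,3/8,1/2,1 } => 43/128
edge 9 of 14 (B): { 0,1/4,5/16,21/64,43/128 | 11/32,3/8,1/2,1 } => 87/256
edge 10 of 14 (B): { 0,1/4,5/16,21/64,43/128,87/256 | 11/32,3/8,1/2,1 } => 175/512
edge 11 of 14 (R): { 0,1/4,5/16,21/64,43/128,87/256 | 175/512,11/32,3/8,1/2,1 } => 349/1024
edge 12 of 14 (R): { 0,1/4,5/16,21/64,43/128,87/256 | 349/1024,175/512,11/32,3/8,1/2,1 } => 697/2048
edge 13 of 14 (B): { 0,1/4,5/16,21/64,43/128,87/256,697/2048 | 349/1024,175/512,11/32,3/8,1/2,1 } => 1395/4096
edge 14 of 14 (R): { 0,1/4,5/16,21/64,43/128,87/256,697/2048 | 1395/4096,349/1024,175/512,11/32,3/8,1/2,1 } => 2789/8192

2789/8192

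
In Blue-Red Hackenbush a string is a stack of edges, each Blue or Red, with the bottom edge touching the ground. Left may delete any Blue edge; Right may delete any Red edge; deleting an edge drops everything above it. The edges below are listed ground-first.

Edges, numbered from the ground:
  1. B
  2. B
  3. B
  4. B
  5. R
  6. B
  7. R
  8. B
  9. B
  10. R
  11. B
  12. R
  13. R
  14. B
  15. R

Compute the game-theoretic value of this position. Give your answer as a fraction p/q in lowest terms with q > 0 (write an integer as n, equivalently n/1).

B: Left { 0 }, Right { ∅ } — simplest 1
BB: Left { 0; 1 }, Right { ∅ } — simplest 2
BBB: Left { 0; 1; 2 }, Right { ∅ } — simplest 3
BBBB: Left { 0; 1; 2; 3 }, Right { ∅ } — simplest 4
BBBBR: Left { 0; 1; 2; 3 }, Right { 4 } — simplest 7/2
BBBBRB: Left { 0; 1; 2; 3; 7/2 }, Right { 4 } — simplest 15/4
BBBBRBR: Left { 0; 1; 2; 3; 7/2 }, Right { 15/4; 4 } — simplest 29/8
BBBBRBRB: Left { 0; 1; 2; 3; 7/2; 29/8 }, Right { 15/4; 4 } — simplest 59/16
BBBBRBRBB: Left { 0; 1; 2; 3; 7/2; 29/8; 59/16 }, Right { 15/4; 4 } — simplest 119/32
BBBBRBRBBR: Left { 0; 1; 2; 3; 7/2; 29/8; 59/16 }, Right { 119/32; 15/4; 4 } — simplest 237/64
BBBBRBRBBRB: Left { 0; 1; 2; 3; 7/2; 29/8; 59/16; 237/64 }, Right { 119/32; 15/4; 4 } — simplest 475/128
BBBBRBRBBRBR: Left { 0; 1; 2; 3; 7/2; 29/8; 59/16; 237/64 }, Right { 475/128; 119/32; 15/4; 4 } — simplest 949/256
BBBBRBRBBRBRR: Left { 0; 1; 2; 3; 7/2; 29/8; 59/16; 237/64 }, Right { 949/256; 475/128; 119/32; 15/4; 4 } — simplest 1897/512
BBBBRBRBBRBRRB: Left { 0; 1; 2; 3; 7/2; 29/8; 59/16; 237/64; 1897/512 }, Right { 949/256; 475/128; 119/32; 15/4; 4 } — simplest 3795/1024
BBBBRBRBBRBRRBR: Left { 0; 1; 2; 3; 7/2; 29/8; 59/16; 237/64; 1897/512 }, Right { 3795/1024; 949/256; 475/128; 119/32; 15/4; 4 } — simplest 7589/2048

7589/2048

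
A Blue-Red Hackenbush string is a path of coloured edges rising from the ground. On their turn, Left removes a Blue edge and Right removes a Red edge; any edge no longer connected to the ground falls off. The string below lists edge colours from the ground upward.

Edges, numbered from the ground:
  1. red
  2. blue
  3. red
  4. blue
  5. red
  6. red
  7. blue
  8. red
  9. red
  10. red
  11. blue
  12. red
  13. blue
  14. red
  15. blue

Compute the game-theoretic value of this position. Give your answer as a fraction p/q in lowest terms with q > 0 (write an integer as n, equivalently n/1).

Recurse on prefixes of the 15-edge string red blue red blue red red blue red red red blue red blue red blue:
val_1 [r]  L=[]  R=[0]  -> -1
val_2 [rb]  L=[-1]  R=[0]  -> -1/2
val_3 [rbr]  L=[-1]  R=[-1/2; 0]  -> -3/4
val_4 [rbrb]  L=[-1; -3/4]  R=[-1/2; 0]  -> -5/8
val_5 [rbrbr]  L=[-1; -3/4]  R=[-5/8; -1/2; 0]  -> -11/16
val_6 [rbrbrr]  L=[-1; -3/4]  R=[-11/16; -5/8; -1/2; 0]  -> -23/32
val_7 [rbrbrrb]  L=[-1; -3/4; -23/32]  R=[-11/16; -5/8; -1/2; 0]  -> -45/64
val_8 [rbrbrrbr]  L=[-1; -3/4; -23/32]  R=[-45/64; -11/16; -5/8; -1/2; 0]  -> -91/128
val_9 [rbrbrrbrr]  L=[-1; -3/4; -23/32]  R=[-91/128; -45/64; -11/16; -5/8; -1/2; 0]  -> -183/256
val_10 [rbrbrrbrrr]  L=[-1; -3/4; -23/32]  R=[-183/256; -91/128; -45/64; -11/16; -5/8; -1/2; 0]  -> -367/512
val_11 [rbrbrrbrrrb]  L=[-1; -3/4; -23/32; -367/512]  R=[-183/256; -91/128; -45/64; -11/16; -5/8; -1/2; 0]  -> -733/1024
val_12 [rbrbrrbrrrbr]  L=[-1; -3/4; -23/32; -367/512]  R=[-733/1024; -183/256; -91/128; -45/64; -11/16; -5/8; -1/2; 0]  -> -1467/2048
val_13 [rbrbrrbrrrbrb]  L=[-1; -3/4; -23/32; -367/512; -1467/2048]  R=[-733/1024; -183/256; -91/128; -45/64; -11/16; -5/8; -1/2; 0]  -> -2933/4096
val_14 [rbrbrrbrrrbrbr]  L=[-1; -3/4; -23/32; -367/512; -1467/2048]  R=[-2933/4096; -733/1024; -183/256; -91/128; -45/64; -11/16; -5/8; -1/2; 0]  -> -5867/8192
val_15 [rbrbrrbrrrbrbrb]  L=[-1; -3/4; -23/32; -367/512; -1467/2048; -5867/8192]  R=[-2933/4096; -733/1024; -183/256; -91/128; -45/64; -11/16; -5/8; -1/2; 0]  -> -11733/16384

-11733/16384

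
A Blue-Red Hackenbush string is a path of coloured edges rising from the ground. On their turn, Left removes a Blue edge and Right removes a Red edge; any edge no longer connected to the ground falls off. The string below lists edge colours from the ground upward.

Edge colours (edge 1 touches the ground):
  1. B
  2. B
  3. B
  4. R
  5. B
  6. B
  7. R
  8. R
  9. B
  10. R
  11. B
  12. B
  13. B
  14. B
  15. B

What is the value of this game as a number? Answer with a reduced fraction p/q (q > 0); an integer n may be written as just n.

11455/4096

Prefix values for B B B R B B R R B R B B B B B via {L|R} + simplicity:
step 1: add B to get B; options L={ 0 } R={ · } — 1
step 2: add B to get BB; options L={ 0; 1 } R={ · } — 2
step 3: add B to get BBB; options L={ 0; 1; 2 } R={ · } — 3
step 4: add R to get BBBR; options L={ 0; 1; 2 } R={ 3 } — 5/2
step 5: add B to get BBBRB; options L={ 0; 1; 2; 5/2 } R={ 3 } — 11/4
step 6: add B to get BBBRBB; options L={ 0; 1; 2; 5/2; 11/4 } R={ 3 } — 23/8
step 7: add R to get BBBRBBR; options L={ 0; 1; 2; 5/2; 11/4 } R={ 23/8; 3 } — 45/16
step 8: add R to get BBBRBBRR; options L={ 0; 1; 2; 5/2; 11/4 } R={ 45/16; 23/8; 3 } — 89/32
step 9: add B to get BBBRBBRRB; options L={ 0; 1; 2; 5/2; 11/4; 89/32 } R={ 45/16; 23/8; 3 } — 179/64
step 10: add R to get BBBRBBRRBR; options L={ 0; 1; 2; 5/2; 11/4; 89/32 } R={ 179/64; 45/16; 23/8; 3 } — 357/128
step 11: add B to get BBBRBBRRBRB; options L={ 0; 1; 2; 5/2; 11/4; 89/32; 357/128 } R={ 179/64; 45/16; 23/8; 3 } — 715/256
step 12: add B to get BBBRBBRRBRBB; options L={ 0; 1; 2; 5/2; 11/4; 89/32; 357/128; 715/256 } R={ 179/64; 45/16; 23/8; 3 } — 1431/512
step 13: add B to get BBBRBBRRBRBBB; options L={ 0; 1; 2; 5/2; 11/4; 89/32; 357/128; 715/256; 1431/512 } R={ 179/64; 45/16; 23/8; 3 } — 2863/1024
step 14: add B to get BBBRBBRRBRBBBB; options L={ 0; 1; 2; 5/2; 11/4; 89/32; 357/128; 715/256; 1431/512; 2863/1024 } R={ 179/64; 45/16; 23/8; 3 } — 5727/2048
step 15: add B to get BBBRBBRRBRBBBBB; options L={ 0; 1; 2; 5/2; 11/4; 89/32; 357/128; 715/256; 1431/512; 2863/1024; 5727/2048 } R={ 179/64; 45/16; 23/8; 3 } — 11455/4096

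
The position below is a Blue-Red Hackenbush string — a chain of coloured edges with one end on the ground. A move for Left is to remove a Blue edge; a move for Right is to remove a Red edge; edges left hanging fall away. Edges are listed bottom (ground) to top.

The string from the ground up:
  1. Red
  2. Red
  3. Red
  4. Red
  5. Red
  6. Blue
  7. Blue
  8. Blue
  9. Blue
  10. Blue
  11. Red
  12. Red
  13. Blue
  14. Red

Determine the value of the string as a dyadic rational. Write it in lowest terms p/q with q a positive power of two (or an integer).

-2075/512

Prefix values for Red Red Red Red Red Blue Blue Blue Blue Blue Red Red Blue Red via {L|R} + simplicity:
step 1: add Red to get R; options L={  } R={ 0 } => -1
step 2: add Red to get RR; options L={  } R={ -1 0 } => -2
step 3: add Red to get RRR; options L={  } R={ -2 -1 0 } => -3
step 4: add Red to get RRRR; options L={  } R={ -3 -2 -1 0 } => -4
step 5: add Red to get RRRRR; options L={  } R={ -4 -3 -2 -1 0 } => -5
step 6: add Blue to get RRRRRB; options L={ -5 } R={ -4 -3 -2 -1 0 } => -9/2
step 7: add Blue to get RRRRRBB; options L={ -5 -9/2 } R={ -4 -3 -2 -1 0 } => -17/4
step 8: add Blue to get RRRRRBBB; options L={ -5 -9/2 -17/4 } R={ -4 -3 -2 -1 0 } => -33/8
step 9: add Blue to get RRRRRBBBB; options L={ -5 -9/2 -17/4 -33/8 } R={ -4 -3 -2 -1 0 } => -65/16
step 10: add Blue to get RRRRRBBBBB; options L={ -5 -9/2 -17/4 -33/8 -65/16 } R={ -4 -3 -2 -1 0 } => -129/32
step 11: add Red to get RRRRRBBBBBR; options L={ -5 -9/2 -17/4 -33/8 -65/16 } R={ -129/32 -4 -3 -2 -1 0 } => -259/64
step 12: add Red to get RRRRRBBBBBRR; options L={ -5 -9/2 -17/4 -33/8 -65/16 } R={ -259/64 -129/32 -4 -3 -2 -1 0 } => -519/128
step 13: add Blue to get RRRRRBBBBBRRB; options L={ -5 -9/2 -17/4 -33/8 -65/16 -519/128 } R={ -259/64 -129/32 -4 -3 -2 -1 0 } => -1037/256
step 14: add Red to get RRRRRBBBBBRRBR; options L={ -5 -9/2 -17/4 -33/8 -65/16 -519/128 } R={ -1037/256 -259/64 -129/32 -4 -3 -2 -1 0 } => -2075/512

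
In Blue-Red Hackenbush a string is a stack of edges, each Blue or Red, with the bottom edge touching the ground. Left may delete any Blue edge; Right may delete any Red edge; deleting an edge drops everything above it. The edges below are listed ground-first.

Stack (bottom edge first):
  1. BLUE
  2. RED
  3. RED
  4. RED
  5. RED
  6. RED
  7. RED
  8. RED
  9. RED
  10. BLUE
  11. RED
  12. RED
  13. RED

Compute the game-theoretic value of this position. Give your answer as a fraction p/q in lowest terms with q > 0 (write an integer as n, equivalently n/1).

Prefix values for BLUE RED RED RED RED RED RED RED RED BLUE RED RED RED via {L|R} + simplicity:
1 of 13 · B · max L 0 · min R +∞ gives 1
2 of 13 · BR · max L 0 · min R 1 gives 1/2
3 of 13 · BRR · max L 0 · min R 1/2 gives 1/4
4 of 13 · BRRR · max L 0 · min R 1/4 gives 1/8
5 of 13 · BRRRR · max L 0 · min R 1/8 gives 1/16
6 of 13 · BRRRRR · max L 0 · min R 1/16 gives 1/32
7 of 13 · BRRRRRR · max L 0 · min R 1/32 gives 1/64
8 of 13 · BRRRRRRR · max L 0 · min R 1/64 gives 1/128
9 of 13 · BRRRRRRRR · max L 0 · min R 1/128 gives 1/256
10 of 13 · BRRRRRRRRB · max L 1/256 · min R 1/128 gives 3/512
11 of 13 · BRRRRRRRRBR · max L 1/256 · min R 3/512 gives 5/1024
12 of 13 · BRRRRRRRRBRR · max L 1/256 · min R 5/1024 gives 9/2048
13 of 13 · BRRRRRRRRBRRR · max L 1/256 · min R 9/2048 gives 17/4096

17/4096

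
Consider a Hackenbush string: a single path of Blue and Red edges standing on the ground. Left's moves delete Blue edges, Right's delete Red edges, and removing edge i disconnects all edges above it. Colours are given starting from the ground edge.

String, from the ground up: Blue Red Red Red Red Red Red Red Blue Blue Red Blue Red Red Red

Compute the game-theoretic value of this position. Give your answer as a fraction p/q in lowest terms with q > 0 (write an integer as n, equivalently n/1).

Recurse on prefixes of the 15-edge string Blue Red Red Red Red Red Red Red Blue Blue Red Blue Red Red Red:
value_1 [B]  L=[0]  R=[∅]  ⇒ 1
value_2 [BR]  L=[0]  R=[1]  ⇒ 1/2
value_3 [BRR]  L=[0]  R=[1/2,1]  ⇒ 1/4
value_4 [BRRR]  L=[0]  R=[1/4,1/2,1]  ⇒ 1/8
value_5 [BRRRR]  L=[0]  R=[1/8,1/4,1/2,1]  ⇒ 1/16
value_6 [BRRRRR]  L=[0]  R=[1/16,1/8,1/4,1/2,1]  ⇒ 1/32
value_7 [BRRRRRR]  L=[0]  R=[1/32,1/16,1/8,1/4,1/2,1]  ⇒ 1/64
value_8 [BRRRRRRR]  L=[0]  R=[1/64,1/32,1/16,1/8,1/4,1/2,1]  ⇒ 1/128
value_9 [BRRRRRRRB]  L=[0,1/128]  R=[1/64,1/32,1/16,1/8,1/4,1/2,1]  ⇒ 3/256
value_10 [BRRRRRRRBB]  L=[0,1/128,3/256]  R=[1/64,1/32,1/16,1/8,1/4,1/2,1]  ⇒ 7/512
value_11 [BRRRRRRRBBR]  L=[0,1/128,3/256]  R=[7/512,1/64,1/32,1/16,1/8,1/4,1/2,1]  ⇒ 13/1024
value_12 [BRRRRRRRBBRB]  L=[0,1/128,3/256,13/1024]  R=[7/512,1/64,1/32,1/16,1/8,1/4,1/2,1]  ⇒ 27/2048
value_13 [BRRRRRRRBBRBR]  L=[0,1/128,3/256,13/1024]  R=[27/2048,7/512,1/64,1/32,1/16,1/8,1/4,1/2,1]  ⇒ 53/4096
value_14 [BRRRRRRRBBRBRR]  L=[0,1/128,3/256,13/1024]  R=[53/4096,27/2048,7/512,1/64,1/32,1/16,1/8,1/4,1/2,1]  ⇒ 105/8192
value_15 [BRRRRRRRBBRBRRR]  L=[0,1/128,3/256,13/1024]  R=[105/8192,53/4096,27/2048,7/512,1/64,1/32,1/16,1/8,1/4,1/2,1]  ⇒ 209/16384

209/16384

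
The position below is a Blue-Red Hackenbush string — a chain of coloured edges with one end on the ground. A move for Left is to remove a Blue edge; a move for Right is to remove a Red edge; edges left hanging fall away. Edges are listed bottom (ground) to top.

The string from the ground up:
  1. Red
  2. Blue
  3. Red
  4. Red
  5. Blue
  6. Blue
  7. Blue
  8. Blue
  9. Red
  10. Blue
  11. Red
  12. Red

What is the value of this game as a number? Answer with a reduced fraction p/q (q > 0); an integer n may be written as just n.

step 1: add Red to get R; options L={  } R={ 0 } gives -1
step 2: add Blue to get RB; options L={ -1 } R={ 0 } gives -1/2
step 3: add Red to get RBR; options L={ -1 } R={ -1/2 0 } gives -3/4
step 4: add Red to get RBRR; options L={ -1 } R={ -3/4 -1/2 0 } gives -7/8
step 5: add Blue to get RBRRB; options L={ -1 -7/8 } R={ -3/4 -1/2 0 } gives -13/16
step 6: add Blue to get RBRRBB; options L={ -1 -7/8 -13/16 } R={ -3/4 -1/2 0 } gives -25/32
step 7: add Blue to get RBRRBBB; options L={ -1 -7/8 -13/16 -25/32 } R={ -3/4 -1/2 0 } gives -49/64
step 8: add Blue to get RBRRBBBB; options L={ -1 -7/8 -13/16 -25/32 -49/64 } R={ -3/4 -1/2 0 } gives -97/128
step 9: add Red to get RBRRBBBBR; options L={ -1 -7/8 -13/16 -25/32 -49/64 } R={ -97/128 -3/4 -1/2 0 } gives -195/256
step 10: add Blue to get RBRRBBBBRB; options L={ -1 -7/8 -13/16 -25/32 -49/64 -195/256 } R={ -97/128 -3/4 -1/2 0 } gives -389/512
step 11: add Red to get RBRRBBBBRBR; options L={ -1 -7/8 -13/16 -25/32 -49/64 -195/256 } R={ -389/512 -97/128 -3/4 -1/2 0 } gives -779/1024
step 12: add Red to get RBRRBBBBRBRR; options L={ -1 -7/8 -13/16 -25/32 -49/64 -195/256 } R={ -779/1024 -389/512 -97/128 -3/4 -1/2 0 } gives -1559/2048

-1559/2048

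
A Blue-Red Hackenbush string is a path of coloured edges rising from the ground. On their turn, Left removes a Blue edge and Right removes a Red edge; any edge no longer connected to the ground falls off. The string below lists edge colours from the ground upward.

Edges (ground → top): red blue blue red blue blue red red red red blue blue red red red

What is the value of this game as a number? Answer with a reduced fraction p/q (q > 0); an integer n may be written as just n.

val_1 [r]  L=[—]  R=[0]  → -1
val_2 [rb]  L=[-1]  R=[0]  → -1/2
val_3 [rbb]  L=[-1 -1/2]  R=[0]  → -1/4
val_4 [rbbr]  L=[-1 -1/2]  R=[-1/4 0]  → -3/8
val_5 [rbbrb]  L=[-1 -1/2 -3/8]  R=[-1/4 0]  → -5/16
val_6 [rbbrbb]  L=[-1 -1/2 -3/8 -5/16]  R=[-1/4 0]  → -9/32
val_7 [rbbrbbr]  L=[-1 -1/2 -3/8 -5/16]  R=[-9/32 -1/4 0]  → -19/64
val_8 [rbbrbbrr]  L=[-1 -1/2 -3/8 -5/16]  R=[-19/64 -9/32 -1/4 0]  → -39/128
val_9 [rbbrbbrrr]  L=[-1 -1/2 -3/8 -5/16]  R=[-39/128 -19/64 -9/32 -1/4 0]  → -79/256
val_10 [rbbrbbrrrr]  L=[-1 -1/2 -3/8 -5/16]  R=[-79/256 -39/128 -19/64 -9/32 -1/4 0]  → -159/512
val_11 [rbbrbbrrrrb]  L=[-1 -1/2 -3/8 -5/16 -159/512]  R=[-79/256 -39/128 -19/64 -9/32 -1/4 0]  → -317/1024
val_12 [rbbrbbrrrrbb]  L=[-1 -1/2 -3/8 -5/16 -159/512 -317/1024]  R=[-79/256 -39/128 -19/64 -9/32 -1/4 0]  → -633/2048
val_13 [rbbrbbrrrrbbr]  L=[-1 -1/2 -3/8 -5/16 -159/512 -317/1024]  R=[-633/2048 -79/256 -39/128 -19/64 -9/32 -1/4 0]  → -1267/4096
val_14 [rbbrbbrrrrbbrr]  L=[-1 -1/2 -3/8 -5/16 -159/512 -317/1024]  R=[-1267/4096 -633/2048 -79/256 -39/128 -19/64 -9/32 -1/4 0]  → -2535/8192
val_15 [rbbrbbrrrrbbrrr]  L=[-1 -1/2 -3/8 -5/16 -159/512 -317/1024]  R=[-2535/8192 -1267/4096 -633/2048 -79/256 -39/128 -19/64 -9/32 -1/4 0]  → -5071/16384

-5071/16384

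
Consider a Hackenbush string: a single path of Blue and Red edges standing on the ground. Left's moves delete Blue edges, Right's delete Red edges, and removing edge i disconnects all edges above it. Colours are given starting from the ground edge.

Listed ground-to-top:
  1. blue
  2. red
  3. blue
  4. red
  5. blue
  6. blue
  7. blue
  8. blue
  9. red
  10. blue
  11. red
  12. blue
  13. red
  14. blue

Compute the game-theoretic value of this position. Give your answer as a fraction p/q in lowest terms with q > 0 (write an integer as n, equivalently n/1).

Recurse on prefixes of the 14-edge string blue red blue red blue blue blue blue red blue red blue red blue:
1 of 14 · b · max L 0 · min R +∞ ⇒ 1
2 of 14 · br · max L 0 · min R 1 ⇒ 1/2
3 of 14 · brb · max L 1/2 · min R 1 ⇒ 3/4
4 of 14 · brbr · max L 1/2 · min R 3/4 ⇒ 5/8
5 of 14 · brbrb · max L 5/8 · min R 3/4 ⇒ 11/16
6 of 14 · brbrbb · max L 11/16 · min R 3/4 ⇒ 23/32
7 of 14 · brbrbbb · max L 23/32 · min R 3/4 ⇒ 47/64
8 of 14 · brbrbbbb · max L 47/64 · min R 3/4 ⇒ 95/128
9 of 14 · brbrbbbbr · max L 47/64 · min R 95/128 ⇒ 189/256
10 of 14 · brbrbbbbrb · max L 189/256 · min R 95/128 ⇒ 379/512
11 of 14 · brbrbbbbrbr · max L 189/256 · min R 379/512 ⇒ 757/1024
12 of 14 · brbrbbbbrbrb · max L 757/1024 · min R 379/512 ⇒ 1515/2048
13 of 14 · brbrbbbbrbrbr · max L 757/1024 · min R 1515/2048 ⇒ 3029/4096
14 of 14 · brbrbbbbrbrbrb · max L 3029/4096 · min R 1515/2048 ⇒ 6059/8192

6059/8192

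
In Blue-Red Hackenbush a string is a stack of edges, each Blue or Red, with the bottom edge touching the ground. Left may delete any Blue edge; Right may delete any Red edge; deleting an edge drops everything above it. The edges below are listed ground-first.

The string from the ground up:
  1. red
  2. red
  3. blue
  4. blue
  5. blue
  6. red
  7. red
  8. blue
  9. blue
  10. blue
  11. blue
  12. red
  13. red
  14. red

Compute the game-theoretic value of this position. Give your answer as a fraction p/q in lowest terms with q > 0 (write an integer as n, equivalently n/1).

val_1 [r]  L=[none]  R=[0]  → -1
val_2 [rr]  L=[none]  R=[-1,0]  → -2
val_3 [rrb]  L=[-2]  R=[-1,0]  → -3/2
val_4 [rrbb]  L=[-2,-3/2]  R=[-1,0]  → -5/4
val_5 [rrbbb]  L=[-2,-3/2,-5/4]  R=[-1,0]  → -9/8
val_6 [rrbbbr]  L=[-2,-3/2,-5/4]  R=[-9/8,-1,0]  → -19/16
val_7 [rrbbbrr]  L=[-2,-3/2,-5/4]  R=[-19/16,-9/8,-1,0]  → -39/32
val_8 [rrbbbrrb]  L=[-2,-3/2,-5/4,-39/32]  R=[-19/16,-9/8,-1,0]  → -77/64
val_9 [rrbbbrrbb]  L=[-2,-3/2,-5/4,-39/32,-77/64]  R=[-19/16,-9/8,-1,0]  → -153/128
val_10 [rrbbbrrbbb]  L=[-2,-3/2,-5/4,-39/32,-77/64,-153/128]  R=[-19/16,-9/8,-1,0]  → -305/256
val_11 [rrbbbrrbbbb]  L=[-2,-3/2,-5/4,-39/32,-77/64,-153/128,-305/256]  R=[-19/16,-9/8,-1,0]  → -609/512
val_12 [rrbbbrrbbbbr]  L=[-2,-3/2,-5/4,-39/32,-77/64,-153/128,-305/256]  R=[-609/512,-19/16,-9/8,-1,0]  → -1219/1024
val_13 [rrbbbrrbbbbrr]  L=[-2,-3/2,-5/4,-39/32,-77/64,-153/128,-305/256]  R=[-1219/1024,-609/512,-19/16,-9/8,-1,0]  → -2439/2048
val_14 [rrbbbrrbbbbrrr]  L=[-2,-3/2,-5/4,-39/32,-77/64,-153/128,-305/256]  R=[-2439/2048,-1219/1024,-609/512,-19/16,-9/8,-1,0]  → -4879/4096

-4879/4096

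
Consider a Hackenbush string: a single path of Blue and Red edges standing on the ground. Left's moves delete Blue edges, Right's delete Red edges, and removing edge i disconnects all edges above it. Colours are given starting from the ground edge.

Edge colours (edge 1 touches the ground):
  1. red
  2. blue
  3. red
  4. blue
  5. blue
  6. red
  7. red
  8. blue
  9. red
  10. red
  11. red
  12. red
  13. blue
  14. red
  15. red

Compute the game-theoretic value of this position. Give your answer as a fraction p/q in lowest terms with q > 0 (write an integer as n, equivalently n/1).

r: Left { · }, Right { 0 } → simplest -1
rb: Left { -1 }, Right { 0 } → simplest -1/2
rbr: Left { -1 }, Right { -1/2; 0 } → simplest -3/4
rbrb: Left { -1; -3/4 }, Right { -1/2; 0 } → simplest -5/8
rbrbb: Left { -1; -3/4; -5/8 }, Right { -1/2; 0 } → simplest -9/16
rbrbbr: Left { -1; -3/4; -5/8 }, Right { -9/16; -1/2; 0 } → simplest -19/32
rbrbbrr: Left { -1; -3/4; -5/8 }, Right { -19/32; -9/16; -1/2; 0 } → simplest -39/64
rbrbbrrb: Left { -1; -3/4; -5/8; -39/64 }, Right { -19/32; -9/16; -1/2; 0 } → simplest -77/128
rbrbbrrbr: Left { -1; -3/4; -5/8; -39/64 }, Right { -77/128; -19/32; -9/16; -1/2; 0 } → simplest -155/256
rbrbbrrbrr: Left { -1; -3/4; -5/8; -39/64 }, Right { -155/256; -77/128; -19/32; -9/16; -1/2; 0 } → simplest -311/512
rbrbbrrbrrr: Left { -1; -3/4; -5/8; -39/64 }, Right { -311/512; -155/256; -77/128; -19/32; -9/16; -1/2; 0 } → simplest -623/1024
rbrbbrrbrrrr: Left { -1; -3/4; -5/8; -39/64 }, Right { -623/1024; -311/512; -155/256; -77/128; -19/32; -9/16; -1/2; 0 } → simplest -1247/2048
rbrbbrrbrrrrb: Left { -1; -3/4; -5/8; -39/64; -1247/2048 }, Right { -623/1024; -311/512; -155/256; -77/128; -19/32; -9/16; -1/2; 0 } → simplest -2493/4096
rbrbbrrbrrrrbr: Left { -1; -3/4; -5/8; -39/64; -1247/2048 }, Right { -2493/4096; -623/1024; -311/512; -155/256; -77/128; -19/32; -9/16; -1/2; 0 } → simplest -4987/8192
rbrbbrrbrrrrbrr: Left { -1; -3/4; -5/8; -39/64; -1247/2048 }, Right { -4987/8192; -2493/4096; -623/1024; -311/512; -155/256; -77/128; -19/32; -9/16; -1/2; 0 } → simplest -9975/16384

-9975/16384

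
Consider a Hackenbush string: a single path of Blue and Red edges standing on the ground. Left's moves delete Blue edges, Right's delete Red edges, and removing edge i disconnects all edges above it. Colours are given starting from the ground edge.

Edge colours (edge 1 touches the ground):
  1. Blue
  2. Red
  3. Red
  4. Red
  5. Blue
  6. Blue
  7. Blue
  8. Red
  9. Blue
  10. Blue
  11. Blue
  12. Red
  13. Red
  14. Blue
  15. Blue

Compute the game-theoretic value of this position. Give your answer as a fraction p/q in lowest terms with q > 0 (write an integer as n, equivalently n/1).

3815/16384

Prefix values for Blue Red Red Red Blue Blue Blue Red Blue Blue Blue Red Red Blue Blue via {L|R} + simplicity:
val_1 [B]  L=[0]  R=[none]  so 1
val_2 [BR]  L=[0]  R=[1]  so 1/2
val_3 [BRR]  L=[0]  R=[1/2,1]  so 1/4
val_4 [BRRR]  L=[0]  R=[1/4,1/2,1]  so 1/8
val_5 [BRRRB]  L=[0,1/8]  R=[1/4,1/2,1]  so 3/16
val_6 [BRRRBB]  L=[0,1/8,3/16]  R=[1/4,1/2,1]  so 7/32
val_7 [BRRRBBB]  L=[0,1/8,3/16,7/32]  R=[1/4,1/2,1]  so 15/64
val_8 [BRRRBBBR]  L=[0,1/8,3/16,7/32]  R=[15/64,1/4,1/2,1]  so 29/128
val_9 [BRRRBBBRB]  L=[0,1/8,3/16,7/32,29/128]  R=[15/64,1/4,1/2,1]  so 59/256
val_10 [BRRRBBBRBB]  L=[0,1/8,3/16,7/32,29/128,59/256]  R=[15/64,1/4,1/2,1]  so 119/512
val_11 [BRRRBBBRBBB]  L=[0,1/8,3/16,7/32,29/128,59/256,119/512]  R=[15/64,1/4,1/2,1]  so 239/1024
val_12 [BRRRBBBRBBBR]  L=[0,1/8,3/16,7/32,29/128,59/256,119/512]  R=[239/1024,15/64,1/4,1/2,1]  so 477/2048
val_13 [BRRRBBBRBBBRR]  L=[0,1/8,3/16,7/32,29/128,59/256,119/512]  R=[477/2048,239/1024,15/64,1/4,1/2,1]  so 953/4096
val_14 [BRRRBBBRBBBRRB]  L=[0,1/8,3/16,7/32,29/128,59/256,119/512,953/4096]  R=[477/2048,239/1024,15/64,1/4,1/2,1]  so 1907/8192
val_15 [BRRRBBBRBBBRRBB]  L=[0,1/8,3/16,7/32,29/128,59/256,119/512,953/4096,1907/8192]  R=[477/2048,239/1024,15/64,1/4,1/2,1]  so 3815/16384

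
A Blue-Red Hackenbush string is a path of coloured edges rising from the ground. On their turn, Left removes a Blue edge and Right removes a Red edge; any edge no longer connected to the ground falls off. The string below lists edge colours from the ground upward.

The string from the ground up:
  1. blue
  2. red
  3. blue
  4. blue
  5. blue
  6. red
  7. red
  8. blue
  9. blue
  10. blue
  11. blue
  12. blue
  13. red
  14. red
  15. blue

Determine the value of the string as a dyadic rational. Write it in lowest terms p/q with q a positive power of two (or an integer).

14835/16384

G(b) = { 0 | none } ⇒ 1
G(br) = { 0 | 1 } ⇒ 1/2
G(brb) = { 0,1/2 | 1 } ⇒ 3/4
G(brbb) = { 0,1/2,3/4 | 1 } ⇒ 7/8
G(brbbb) = { 0,1/2,3/4,7/8 | 1 } ⇒ 15/16
G(brbbbr) = { 0,1/2,3/4,7/8 | 15/16,1 } ⇒ 29/32
G(brbbbrr) = { 0,1/2,3/4,7/8 | 29/32,15/16,1 } ⇒ 57/64
G(brbbbrrb) = { 0,1/2,3/4,7/8,57/64 | 29/32,15/16,1 } ⇒ 115/128
G(brbbbrrbb) = { 0,1/2,3/4,7/8,57/64,115/128 | 29/32,15/16,1 } ⇒ 231/256
G(brbbbrrbbb) = { 0,1/2,3/4,7/8,57/64,115/128,231/256 | 29/32,15/16,1 } ⇒ 463/512
G(brbbbrrbbbb) = { 0,1/2,3/4,7/8,57/64,115/128,231/256,463/512 | 29/32,15/16,1 } ⇒ 927/1024
G(brbbbrrbbbbb) = { 0,1/2,3/4,7/8,57/64,115/128,231/256,463/512,927/1024 | 29/32,15/16,1 } ⇒ 1855/2048
G(brbbbrrbbbbbr) = { 0,1/2,3/4,7/8,57/64,115/128,231/256,463/512,927/1024 | 1855/2048,29/32,15/16,1 } ⇒ 3709/4096
G(brbbbrrbbbbbrr) = { 0,1/2,3/4,7/8,57/64,115/128,231/256,463/512,927/1024 | 3709/4096,1855/2048,29/32,15/16,1 } ⇒ 7417/8192
G(brbbbrrbbbbbrrb) = { 0,1/2,3/4,7/8,57/64,115/128,231/256,463/512,927/1024,7417/8192 | 3709/4096,1855/2048,29/32,15/16,1 } ⇒ 14835/16384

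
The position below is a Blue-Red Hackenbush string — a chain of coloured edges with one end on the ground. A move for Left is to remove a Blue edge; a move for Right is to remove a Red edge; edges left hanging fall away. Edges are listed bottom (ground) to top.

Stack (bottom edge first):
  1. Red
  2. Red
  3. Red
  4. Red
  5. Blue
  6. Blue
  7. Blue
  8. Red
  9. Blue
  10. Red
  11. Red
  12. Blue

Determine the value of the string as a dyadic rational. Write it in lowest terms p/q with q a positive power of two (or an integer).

Build value(s[:k]) for k = 1..12, string s = Red Red Red Red Blue Blue Blue Red Blue Red Red Blue.
step 1: add Red to get R; options L={  } R={ 0 } = -1
step 2: add Red to get RR; options L={  } R={ -1, 0 } = -2
step 3: add Red to get RRR; options L={  } R={ -2, -1, 0 } = -3
step 4: add Red to get RRRR; options L={  } R={ -3, -2, -1, 0 } = -4
step 5: add Blue to get RRRRB; options L={ -4 } R={ -3, -2, -1, 0 } = -7/2
step 6: add Blue to get RRRRBB; options L={ -4, -7/2 } R={ -3, -2, -1, 0 } = -13/4
step 7: add Blue to get RRRRBBB; options L={ -4, -7/2, -13/4 } R={ -3, -2, -1, 0 } = -25/8
step 8: add Red to get RRRRBBBR; options L={ -4, -7/2, -13/4 } R={ -25/8, -3, -2, -1, 0 } = -51/16
step 9: add Blue to get RRRRBBBRB; options L={ -4, -7/2, -13/4, -51/16 } R={ -25/8, -3, -2, -1, 0 } = -101/32
step 10: add Red to get RRRRBBBRBR; options L={ -4, -7/2, -13/4, -51/16 } R={ -101/32, -25/8, -3, -2, -1, 0 } = -203/64
step 11: add Red to get RRRRBBBRBRR; options L={ -4, -7/2, -13/4, -51/16 } R={ -203/64, -101/32, -25/8, -3, -2, -1, 0 } = -407/128
step 12: add Blue to get RRRRBBBRBRRB; options L={ -4, -7/2, -13/4, -51/16, -407/128 } R={ -203/64, -101/32, -25/8, -3, -2, -1, 0 } = -813/256

-813/256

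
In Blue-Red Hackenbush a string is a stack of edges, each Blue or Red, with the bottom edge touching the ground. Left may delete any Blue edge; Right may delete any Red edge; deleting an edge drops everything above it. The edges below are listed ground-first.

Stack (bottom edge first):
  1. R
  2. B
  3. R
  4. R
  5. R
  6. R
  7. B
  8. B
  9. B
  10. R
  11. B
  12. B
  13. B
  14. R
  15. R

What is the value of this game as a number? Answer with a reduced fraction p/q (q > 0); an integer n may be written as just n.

-15431/16384

R: Left { none }, Right { 0 } = simplest -1
RB: Left { -1 }, Right { 0 } = simplest -1/2
RBR: Left { -1 }, Right { -1/2, 0 } = simplest -3/4
RBRR: Left { -1 }, Right { -3/4, -1/2, 0 } = simplest -7/8
RBRRR: Left { -1 }, Right { -7/8, -3/4, -1/2, 0 } = simplest -15/16
RBRRRR: Left { -1 }, Right { -15/16, -7/8, -3/4, -1/2, 0 } = simplest -31/32
RBRRRRB: Left { -1, -31/32 }, Right { -15/16, -7/8, -3/4, -1/2, 0 } = simplest -61/64
RBRRRRBB: Left { -1, -31/32, -61/64 }, Right { -15/16, -7/8, -3/4, -1/2, 0 } = simplest -121/128
RBRRRRBBB: Left { -1, -31/32, -61/64, -121/128 }, Right { -15/16, -7/8, -3/4, -1/2, 0 } = simplest -241/256
RBRRRRBBBR: Left { -1, -31/32, -61/64, -121/128 }, Right { -241/256, -15/16, -7/8, -3/4, -1/2, 0 } = simplest -483/512
RBRRRRBBBRB: Left { -1, -31/32, -61/64, -121/128, -483/512 }, Right { -241/256, -15/16, -7/8, -3/4, -1/2, 0 } = simplest -965/1024
RBRRRRBBBRBB: Left { -1, -31/32, -61/64, -121/128, -483/512, -965/1024 }, Right { -241/256, -15/16, -7/8, -3/4, -1/2, 0 } = simplest -1929/2048
RBRRRRBBBRBBB: Left { -1, -31/32, -61/64, -121/128, -483/512, -965/1024, -1929/2048 }, Right { -241/256, -15/16, -7/8, -3/4, -1/2, 0 } = simplest -3857/4096
RBRRRRBBBRBBBR: Left { -1, -31/32, -61/64, -121/128, -483/512, -965/1024, -1929/2048 }, Right { -3857/4096, -241/256, -15/16, -7/8, -3/4, -1/2, 0 } = simplest -7715/8192
RBRRRRBBBRBBBRR: Left { -1, -31/32, -61/64, -121/128, -483/512, -965/1024, -1929/2048 }, Right { -7715/8192, -3857/4096, -241/256, -15/16, -7/8, -3/4, -1/2, 0 } = simplest -15431/16384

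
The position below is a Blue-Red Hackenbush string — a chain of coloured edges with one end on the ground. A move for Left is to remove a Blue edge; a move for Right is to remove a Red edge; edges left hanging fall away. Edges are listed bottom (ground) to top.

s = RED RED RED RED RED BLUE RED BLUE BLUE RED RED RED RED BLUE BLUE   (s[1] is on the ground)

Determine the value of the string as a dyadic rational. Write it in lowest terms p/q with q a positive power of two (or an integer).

Prefix values for RED RED RED RED RED BLUE RED BLUE BLUE RED RED RED RED BLUE BLUE via {L|R} + simplicity:
R: Left { ∅ }, Right { 0 } → simplest -1
RR: Left { ∅ }, Right { -1; 0 } → simplest -2
RRR: Left { ∅ }, Right { -2; -1; 0 } → simplest -3
RRRR: Left { ∅ }, Right { -3; -2; -1; 0 } → simplest -4
RRRRR: Left { ∅ }, Right { -4; -3; -2; -1; 0 } → simplest -5
RRRRRB: Left { -5 }, Right { -4; -3; -2; -1; 0 } → simplest -9/2
RRRRRBR: Left { -5 }, Right { -9/2; -4; -3; -2; -1; 0 } → simplest -19/4
RRRRRBRB: Left { -5; -19/4 }, Right { -9/2; -4; -3; -2; -1; 0 } → simplest -37/8
RRRRRBRBB: Left { -5; -19/4; -37/8 }, Right { -9/2; -4; -3; -2; -1; 0 } → simplest -73/16
RRRRRBRBBR: Left { -5; -19/4; -37/8 }, Right { -73/16; -9/2; -4; -3; -2; -1; 0 } → simplest -147/32
RRRRRBRBBRR: Left { -5; -19/4; -37/8 }, Right { -147/32; -73/16; -9/2; -4; -3; -2; -1; 0 } → simplest -295/64
RRRRRBRBBRRR: Left { -5; -19/4; -37/8 }, Right { -295/64; -147/32; -73/16; -9/2; -4; -3; -2; -1; 0 } → simplest -591/128
RRRRRBRBBRRRR: Left { -5; -19/4; -37/8 }, Right { -591/128; -295/64; -147/32; -73/16; -9/2; -4; -3; -2; -1; 0 } → simplest -1183/256
RRRRRBRBBRRRRB: Left { -5; -19/4; -37/8; -1183/256 }, Right { -591/128; -295/64; -147/32; -73/16; -9/2; -4; -3; -2; -1; 0 } → simplest -2365/512
RRRRRBRBBRRRRBB: Left { -5; -19/4; -37/8; -1183/256; -2365/512 }, Right { -591/128; -295/64; -147/32; -73/16; -9/2; -4; -3; -2; -1; 0 } → simplest -4729/1024

-4729/1024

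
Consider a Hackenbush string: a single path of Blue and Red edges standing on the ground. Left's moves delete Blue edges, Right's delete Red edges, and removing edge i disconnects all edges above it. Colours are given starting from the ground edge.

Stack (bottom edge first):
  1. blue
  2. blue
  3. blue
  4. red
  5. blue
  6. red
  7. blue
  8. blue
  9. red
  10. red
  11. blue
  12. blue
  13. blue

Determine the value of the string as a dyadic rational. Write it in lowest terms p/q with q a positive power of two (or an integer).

G(b) = { 0 |  } — 1
G(bb) = { 0, 1 |  } — 2
G(bbb) = { 0, 1, 2 |  } — 3
G(bbbr) = { 0, 1, 2 | 3 } — 5/2
G(bbbrb) = { 0, 1, 2, 5/2 | 3 } — 11/4
G(bbbrbr) = { 0, 1, 2, 5/2 | 11/4, 3 } — 21/8
G(bbbrbrb) = { 0, 1, 2, 5/2, 21/8 | 11/4, 3 } — 43/16
G(bbbrbrbb) = { 0, 1, 2, 5/2, 21/8, 43/16 | 11/4, 3 } — 87/32
G(bbbrbrbbr) = { 0, 1, 2, 5/2, 21/8, 43/16 | 87/32, 11/4, 3 } — 173/64
G(bbbrbrbbrr) = { 0, 1, 2, 5/2, 21/8, 43/16 | 173/64, 87/32, 11/4, 3 } — 345/128
G(bbbrbrbbrrb) = { 0, 1, 2, 5/2, 21/8, 43/16, 345/128 | 173/64, 87/32, 11/4, 3 } — 691/256
G(bbbrbrbbrrbb) = { 0, 1, 2, 5/2, 21/8, 43/16, 345/128, 691/256 | 173/64, 87/32, 11/4, 3 } — 1383/512
G(bbbrbrbbrrbbb) = { 0, 1, 2, 5/2, 21/8, 43/16, 345/128, 691/256, 1383/512 | 173/64, 87/32, 11/4, 3 } — 2767/1024

2767/1024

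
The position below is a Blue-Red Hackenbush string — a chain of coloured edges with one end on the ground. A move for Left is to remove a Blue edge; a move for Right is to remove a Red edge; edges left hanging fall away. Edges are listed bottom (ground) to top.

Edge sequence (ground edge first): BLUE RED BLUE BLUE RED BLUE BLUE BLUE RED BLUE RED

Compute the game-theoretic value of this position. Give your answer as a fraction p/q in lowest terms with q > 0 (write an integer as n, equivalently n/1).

Recurse on prefixes of the 11-edge string BLUE RED BLUE BLUE RED BLUE BLUE BLUE RED BLUE RED:
G_1 [B]  L=[0]  R=[∅]  = 1
G_2 [BR]  L=[0]  R=[1]  = 1/2
G_3 [BRB]  L=[0; 1/2]  R=[1]  = 3/4
G_4 [BRBB]  L=[0; 1/2; 3/4]  R=[1]  = 7/8
G_5 [BRBBR]  L=[0; 1/2; 3/4]  R=[7/8; 1]  = 13/16
G_6 [BRBBRB]  L=[0; 1/2; 3/4; 13/16]  R=[7/8; 1]  = 27/32
G_7 [BRBBRBB]  L=[0; 1/2; 3/4; 13/16; 27/32]  R=[7/8; 1]  = 55/64
G_8 [BRBBRBBB]  L=[0; 1/2; 3/4; 13/16; 27/32; 55/64]  R=[7/8; 1]  = 111/128
G_9 [BRBBRBBBR]  L=[0; 1/2; 3/4; 13/16; 27/32; 55/64]  R=[111/128; 7/8; 1]  = 221/256
G_10 [BRBBRBBBRB]  L=[0; 1/2; 3/4; 13/16; 27/32; 55/64; 221/256]  R=[111/128; 7/8; 1]  = 443/512
G_11 [BRBBRBBBRBR]  L=[0; 1/2; 3/4; 13/16; 27/32; 55/64; 221/256]  R=[443/512; 111/128; 7/8; 1]  = 885/1024

885/1024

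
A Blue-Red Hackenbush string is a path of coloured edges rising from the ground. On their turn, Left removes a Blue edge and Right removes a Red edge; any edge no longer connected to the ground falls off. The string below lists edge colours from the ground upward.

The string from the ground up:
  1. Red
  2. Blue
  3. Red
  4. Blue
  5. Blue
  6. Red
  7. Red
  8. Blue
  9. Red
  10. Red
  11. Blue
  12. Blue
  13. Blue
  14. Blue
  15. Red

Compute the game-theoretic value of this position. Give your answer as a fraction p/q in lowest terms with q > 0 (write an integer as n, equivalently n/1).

1 of 15 · R · max L −∞ · min R 0 — -1
2 of 15 · RB · max L -1 · min R 0 — -1/2
3 of 15 · RBR · max L -1 · min R -1/2 — -3/4
4 of 15 · RBRB · max L -3/4 · min R -1/2 — -5/8
5 of 15 · RBRBB · max L -5/8 · min R -1/2 — -9/16
6 of 15 · RBRBBR · max L -5/8 · min R -9/16 — -19/32
7 of 15 · RBRBBRR · max L -5/8 · min R -19/32 — -39/64
8 of 15 · RBRBBRRB · max L -39/64 · min R -19/32 — -77/128
9 of 15 · RBRBBRRBR · max L -39/64 · min R -77/128 — -155/256
10 of 15 · RBRBBRRBRR · max L -39/64 · min R -155/256 — -311/512
11 of 15 · RBRBBRRBRRB · max L -311/512 · min R -155/256 — -621/1024
12 of 15 · RBRBBRRBRRBB · max L -621/1024 · min R -155/256 — -1241/2048
13 of 15 · RBRBBRRBRRBBB · max L -1241/2048 · min R -155/256 — -2481/4096
14 of 15 · RBRBBRRBRRBBBB · max L -2481/4096 · min R -155/256 — -4961/8192
15 of 15 · RBRBBRRBRRBBBBR · max L -2481/4096 · min R -4961/8192 — -9923/16384

-9923/16384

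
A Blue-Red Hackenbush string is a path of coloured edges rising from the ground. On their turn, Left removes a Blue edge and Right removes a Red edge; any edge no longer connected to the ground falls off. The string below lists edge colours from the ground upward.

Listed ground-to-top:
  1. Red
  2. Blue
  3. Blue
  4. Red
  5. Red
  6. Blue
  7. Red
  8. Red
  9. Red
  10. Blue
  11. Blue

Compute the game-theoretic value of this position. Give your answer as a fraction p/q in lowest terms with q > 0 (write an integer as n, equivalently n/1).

v(R) = { · | 0 } so -1
v(RB) = { -1 | 0 } so -1/2
v(RBB) = { -1, -1/2 | 0 } so -1/4
v(RBBR) = { -1, -1/2 | -1/4, 0 } so -3/8
v(RBBRR) = { -1, -1/2 | -3/8, -1/4, 0 } so -7/16
v(RBBRRB) = { -1, -1/2, -7/16 | -3/8, -1/4, 0 } so -13/32
v(RBBRRBR) = { -1, -1/2, -7/16 | -13/32, -3/8, -1/4, 0 } so -27/64
v(RBBRRBRR) = { -1, -1/2, -7/16 | -27/64, -13/32, -3/8, -1/4, 0 } so -55/128
v(RBBRRBRRR) = { -1, -1/2, -7/16 | -55/128, -27/64, -13/32, -3/8, -1/4, 0 } so -111/256
v(RBBRRBRRRB) = { -1, -1/2, -7/16, -111/256 | -55/128, -27/64, -13/32, -3/8, -1/4, 0 } so -221/512
v(RBBRRBRRRBB) = { -1, -1/2, -7/16, -111/256, -221/512 | -55/128, -27/64, -13/32, -3/8, -1/4, 0 } so -441/1024

-441/1024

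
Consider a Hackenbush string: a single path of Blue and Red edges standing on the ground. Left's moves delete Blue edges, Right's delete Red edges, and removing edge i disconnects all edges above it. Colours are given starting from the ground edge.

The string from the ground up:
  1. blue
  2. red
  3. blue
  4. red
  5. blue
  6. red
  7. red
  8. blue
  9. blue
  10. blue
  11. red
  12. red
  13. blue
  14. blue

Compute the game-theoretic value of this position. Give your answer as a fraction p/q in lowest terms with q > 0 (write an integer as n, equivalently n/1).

G(b) = { 0 | none } — 1
G(br) = { 0 | 1 } — 1/2
G(brb) = { 0, 1/2 | 1 } — 3/4
G(brbr) = { 0, 1/2 | 3/4, 1 } — 5/8
G(brbrb) = { 0, 1/2, 5/8 | 3/4, 1 } — 11/16
G(brbrbr) = { 0, 1/2, 5/8 | 11/16, 3/4, 1 } — 21/32
G(brbrbrr) = { 0, 1/2, 5/8 | 21/32, 11/16, 3/4, 1 } — 41/64
G(brbrbrrb) = { 0, 1/2, 5/8, 41/64 | 21/32, 11/16, 3/4, 1 } — 83/128
G(brbrbrrbb) = { 0, 1/2, 5/8, 41/64, 83/128 | 21/32, 11/16, 3/4, 1 } — 167/256
G(brbrbrrbbb) = { 0, 1/2, 5/8, 41/64, 83/128, 167/256 | 21/32, 11/16, 3/4, 1 } — 335/512
G(brbrbrrbbbr) = { 0, 1/2, 5/8, 41/64, 83/128, 167/256 | 335/512, 21/32, 11/16, 3/4, 1 } — 669/1024
G(brbrbrrbbbrr) = { 0, 1/2, 5/8, 41/64, 83/128, 167/256 | 669/1024, 335/512, 21/32, 11/16, 3/4, 1 } — 1337/2048
G(brbrbrrbbbrrb) = { 0, 1/2, 5/8, 41/64, 83/128, 167/256, 1337/2048 | 669/1024, 335/512, 21/32, 11/16, 3/4, 1 } — 2675/4096
G(brbrbrrbbbrrbb) = { 0, 1/2, 5/8, 41/64, 83/128, 167/256, 1337/2048, 2675/4096 | 669/1024, 335/512, 21/32, 11/16, 3/4, 1 } — 5351/8192

5351/8192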